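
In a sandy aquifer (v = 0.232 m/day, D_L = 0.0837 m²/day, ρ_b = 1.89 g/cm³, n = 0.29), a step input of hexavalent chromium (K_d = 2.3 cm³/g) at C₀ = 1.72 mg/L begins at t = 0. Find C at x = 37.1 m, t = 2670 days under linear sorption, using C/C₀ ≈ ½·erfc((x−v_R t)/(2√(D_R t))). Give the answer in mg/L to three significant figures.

Retardation factor R = 1 + ρ_b·K_d/n = 1 + 1.89 × 2.3/0.29 = 15.99.
Sorption retards both mechanisms: v_R = v/R = 0.01451 m/day, D_R = D/R = 0.005235 m²/day.
v_R·t = 0.01451 × 2670 = 38.7417 m; 2√(D_R t) = 7.477 m; argument = (37.1 − 38.7417)/7.477 = -0.2196.
C = C₀ × ½·erfc(-0.2196) = 1.72 × 0.6219 = 1.07 mg/L.

1.07 mg/L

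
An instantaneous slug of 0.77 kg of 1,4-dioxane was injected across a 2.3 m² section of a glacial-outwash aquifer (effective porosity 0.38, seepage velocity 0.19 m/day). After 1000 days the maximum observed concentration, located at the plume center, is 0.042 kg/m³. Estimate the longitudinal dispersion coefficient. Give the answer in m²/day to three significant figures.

At the plume center C_max = M/(n_e·A·√(4πDt)), so D = M²/(4πt·(n_e·A·C_max)²).
n_e·A·C_max = 0.38 × 2.3 × 0.042 = 0.03671 kg/m.
D = 0.77²/(4π × 1000 × 0.03671²) = 0.0350 m²/day.

0.0350 m²/day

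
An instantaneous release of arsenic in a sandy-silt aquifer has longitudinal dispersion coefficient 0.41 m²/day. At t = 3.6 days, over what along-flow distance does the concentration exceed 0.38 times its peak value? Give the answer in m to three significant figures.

The plume is Gaussian with σ = √(2Dt) = √(2 × 0.41 × 3.6) = 1.718 m.
C/C_peak = exp(−Δx²/(2σ²)) = 0.38 ⇒ Δx = σ·√(−2 ln 0.38) = 1.718 × 1.391 = 2.390 m.
Width = 2Δx = 4.78 m.

4.78 m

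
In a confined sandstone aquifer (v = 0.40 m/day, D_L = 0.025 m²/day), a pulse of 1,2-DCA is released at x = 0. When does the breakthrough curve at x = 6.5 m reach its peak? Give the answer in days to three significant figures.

16.1 days

For the 1D instantaneous-source solution, setting ∂C/∂t = 0 at fixed x gives v²t² + 2Dt − x² = 0, so t = (√(D² + v²x²) − D)/v².
√(D² + v²x²) = √(0.025² + 0.40² × 6.5²) = 2.600; v² = 0.16.
t = (2.600 − 0.025)/0.16 = 16.1 days (vs. the pure-advection estimate x/v = 16.2 d).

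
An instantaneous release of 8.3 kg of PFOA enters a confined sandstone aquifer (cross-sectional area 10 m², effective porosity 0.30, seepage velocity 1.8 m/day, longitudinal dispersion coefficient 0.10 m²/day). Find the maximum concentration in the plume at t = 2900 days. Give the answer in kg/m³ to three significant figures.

The peak of an instantaneous 1D plume sits at x = vt; there the Gaussian factor is 1 and C_max = M/(n_e·A·√(4πDt)), where n_e·A is the pore area the mass is dissolved in.
√(4πDt) = √(4π × 0.10 × 2900) = 60.37 m, so C_max = 8.3/(0.30 × 10 × 60.37) = 0.0458 kg/m³.

0.0458 kg/m³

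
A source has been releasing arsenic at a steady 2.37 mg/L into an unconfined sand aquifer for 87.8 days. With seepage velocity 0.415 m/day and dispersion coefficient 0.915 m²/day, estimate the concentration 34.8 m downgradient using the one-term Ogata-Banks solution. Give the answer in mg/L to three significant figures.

For a continuous step input, C/C₀ ≈ ½·erfc((x−vt)/(2√(Dt))).
vt = 0.415 × 87.8 = 36.437 m and 2√(Dt) = 2√(0.915 × 87.8) = 17.93 m.
Argument (x−vt)/(2√(Dt)) = (34.8 − 36.437)/17.93 = -0.09130; ½·erfc(-0.09130) = 0.5514.
C = 2.37 × 0.5514 = 1.31 mg/L.

1.31 mg/L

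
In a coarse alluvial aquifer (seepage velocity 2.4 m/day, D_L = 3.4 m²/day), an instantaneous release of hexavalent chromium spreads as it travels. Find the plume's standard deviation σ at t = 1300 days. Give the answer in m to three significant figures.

94.0 m

Dispersive spreading gives a Gaussian with σ² = 2Dt; advection only shifts the center.
σ = √(2 × 3.4 × 1300) = 94.0 m.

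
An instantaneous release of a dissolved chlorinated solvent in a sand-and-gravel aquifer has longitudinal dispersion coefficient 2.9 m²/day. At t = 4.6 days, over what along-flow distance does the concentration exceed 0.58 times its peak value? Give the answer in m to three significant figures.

The plume is Gaussian with σ = √(2Dt) = √(2 × 2.9 × 4.6) = 5.165 m.
C/C_peak = exp(−Δx²/(2σ²)) = 0.58 ⇒ Δx = σ·√(−2 ln 0.58) = 5.165 × 1.044 = 5.392 m.
Width = 2Δx = 10.8 m.

10.8 m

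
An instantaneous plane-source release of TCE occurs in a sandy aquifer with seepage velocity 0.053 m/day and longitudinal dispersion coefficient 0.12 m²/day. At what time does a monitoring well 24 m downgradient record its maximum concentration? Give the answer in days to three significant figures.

412 days

For the 1D instantaneous-source solution, setting ∂C/∂t = 0 at fixed x gives v²t² + 2Dt − x² = 0, so t = (√(D² + v²x²) − D)/v².
√(D² + v²x²) = √(0.12² + 0.053² × 24²) = 1.278; v² = 0.002809.
t = (1.278 − 0.12)/0.002809 = 412 days (vs. the pure-advection estimate x/v = 453 d).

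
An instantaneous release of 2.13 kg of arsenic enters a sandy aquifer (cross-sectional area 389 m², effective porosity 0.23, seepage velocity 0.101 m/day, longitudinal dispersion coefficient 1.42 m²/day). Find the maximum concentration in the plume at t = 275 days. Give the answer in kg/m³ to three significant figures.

The peak of an instantaneous 1D plume sits at x = vt; there the Gaussian factor is 1 and C_max = M/(n_e·A·√(4πDt)), where n_e·A is the pore area the mass is dissolved in.
√(4πDt) = √(4π × 1.42 × 275) = 70.05 m, so C_max = 2.13/(0.23 × 389 × 70.05) = 0.000340 kg/m³.

0.000340 kg/m³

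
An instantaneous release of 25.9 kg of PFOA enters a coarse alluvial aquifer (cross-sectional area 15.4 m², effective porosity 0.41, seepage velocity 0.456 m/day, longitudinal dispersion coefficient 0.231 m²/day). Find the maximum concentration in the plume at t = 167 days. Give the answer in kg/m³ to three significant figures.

The peak of an instantaneous 1D plume sits at x = vt; there the Gaussian factor is 1 and C_max = M/(n_e·A·√(4πDt)), where n_e·A is the pore area the mass is dissolved in.
√(4πDt) = √(4π × 0.231 × 167) = 22.02 m, so C_max = 25.9/(0.41 × 15.4 × 22.02) = 0.186 kg/m³.

0.186 kg/m³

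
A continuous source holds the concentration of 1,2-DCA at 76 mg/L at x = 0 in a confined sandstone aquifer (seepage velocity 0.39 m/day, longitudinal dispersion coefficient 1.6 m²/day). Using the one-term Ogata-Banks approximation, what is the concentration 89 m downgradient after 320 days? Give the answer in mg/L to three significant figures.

For a continuous step input, C/C₀ ≈ ½·erfc((x−vt)/(2√(Dt))).
vt = 0.39 × 320 = 124.8 m and 2√(Dt) = 2√(1.6 × 320) = 45.25 m.
Argument (x−vt)/(2√(Dt)) = (89 − 124.8)/45.25 = -0.7912; ½·erfc(-0.7912) = 0.8684.
C = 76 × 0.8684 = 66.0 mg/L.

66.0 mg/L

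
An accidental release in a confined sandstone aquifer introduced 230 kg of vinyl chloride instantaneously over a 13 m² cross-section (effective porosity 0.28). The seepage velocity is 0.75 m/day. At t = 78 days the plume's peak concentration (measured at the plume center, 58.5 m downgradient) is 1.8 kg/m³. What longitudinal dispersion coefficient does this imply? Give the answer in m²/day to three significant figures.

At the plume center C_max = M/(n_e·A·√(4πDt)), so D = M²/(4πt·(n_e·A·C_max)²).
n_e·A·C_max = 0.28 × 13 × 1.8 = 6.552 kg/m.
D = 230²/(4π × 78 × 6.552²) = 1.26 m²/day.

1.26 m²/day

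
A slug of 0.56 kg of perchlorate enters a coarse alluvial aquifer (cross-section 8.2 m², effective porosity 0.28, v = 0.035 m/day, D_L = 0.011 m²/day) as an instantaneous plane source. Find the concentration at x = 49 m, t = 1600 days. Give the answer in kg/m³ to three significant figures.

0.00818 kg/m³

For an instantaneous plane source, C(x,t) = M/(n_e·A·√(4πDt)) · exp(−(x−vt)²/(4Dt)), with n_e·A the pore (flow) area.
Plume center vt = 0.035 × 1600 = 56 m, so the well at 49 m is 7 m upgradient of the peak.
√(4πDt) = 14.87 m, giving peak height M/(n_e·A·√(4πDt)) = 0.56/(0.28 × 8.2 × 14.87) = 0.01640 kg/m³.
(x−vt)²/(4Dt) = (-7)²/(4 × 0.011 × 1600) = 0.6960; exp(−0.6960) = 0.4986.
C = 0.01640 × 0.4986 = 0.00818 kg/m³.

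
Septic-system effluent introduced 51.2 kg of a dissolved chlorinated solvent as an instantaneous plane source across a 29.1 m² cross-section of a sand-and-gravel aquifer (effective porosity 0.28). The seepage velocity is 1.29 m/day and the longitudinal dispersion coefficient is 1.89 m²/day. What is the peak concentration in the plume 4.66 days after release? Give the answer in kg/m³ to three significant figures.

The peak of an instantaneous 1D plume sits at x = vt; there the Gaussian factor is 1 and C_max = M/(n_e·A·√(4πDt)), where n_e·A is the pore area the mass is dissolved in.
√(4πDt) = √(4π × 1.89 × 4.66) = 10.52 m, so C_max = 51.2/(0.28 × 29.1 × 10.52) = 0.597 kg/m³.

0.597 kg/m³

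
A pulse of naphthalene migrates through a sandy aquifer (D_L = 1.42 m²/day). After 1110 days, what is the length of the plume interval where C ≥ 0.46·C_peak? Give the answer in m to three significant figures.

The plume is Gaussian with σ = √(2Dt) = √(2 × 1.42 × 1110) = 56.15 m.
C/C_peak = exp(−Δx²/(2σ²)) = 0.46 ⇒ Δx = σ·√(−2 ln 0.46) = 56.15 × 1.246 = 69.96 m.
Width = 2Δx = 140 m.

140 m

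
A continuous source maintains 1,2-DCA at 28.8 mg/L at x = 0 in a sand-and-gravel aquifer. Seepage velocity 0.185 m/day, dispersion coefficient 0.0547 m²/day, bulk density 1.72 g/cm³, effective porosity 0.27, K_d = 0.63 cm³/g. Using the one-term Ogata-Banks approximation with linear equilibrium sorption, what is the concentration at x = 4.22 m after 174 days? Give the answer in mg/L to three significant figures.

25.1 mg/L

Retardation factor R = 1 + ρ_b·K_d/n = 1 + 1.72 × 0.63/0.27 = 5.013.
Sorption retards both mechanisms: v_R = v/R = 0.03690 m/day, D_R = D/R = 0.01091 m²/day.
v_R·t = 0.03690 × 174 = 6.4206 m; 2√(D_R t) = 2.756 m; argument = (4.22 − 6.4206)/2.756 = -0.7985.
C = C₀ × ½·erfc(-0.7985) = 28.8 × 0.8706 = 25.1 mg/L.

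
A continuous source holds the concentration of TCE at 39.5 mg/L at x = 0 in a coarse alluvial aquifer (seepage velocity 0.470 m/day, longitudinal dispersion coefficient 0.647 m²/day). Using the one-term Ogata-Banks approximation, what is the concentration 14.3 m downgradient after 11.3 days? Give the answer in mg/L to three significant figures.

For a continuous step input, C/C₀ ≈ ½·erfc((x−vt)/(2√(Dt))).
vt = 0.470 × 11.3 = 5.311 m and 2√(Dt) = 2√(0.647 × 11.3) = 5.408 m.
Argument (x−vt)/(2√(Dt)) = (14.3 − 5.311)/5.408 = 1.662; ½·erfc(1.662) = 0.009376.
C = 39.5 × 0.009376 = 0.370 mg/L.

0.370 mg/L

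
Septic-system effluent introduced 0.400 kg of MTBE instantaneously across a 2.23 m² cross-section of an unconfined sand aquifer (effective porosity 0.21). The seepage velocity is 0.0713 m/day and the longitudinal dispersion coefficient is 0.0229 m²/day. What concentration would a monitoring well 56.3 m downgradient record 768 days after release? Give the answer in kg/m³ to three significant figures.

0.0555 kg/m³

For an instantaneous plane source, C(x,t) = M/(n_e·A·√(4πDt)) · exp(−(x−vt)²/(4Dt)), with n_e·A the pore (flow) area.
Plume center vt = 0.0713 × 768 = 54.7584 m, so the well at 56.3 m is 1.5416 m downgradient of the peak.
√(4πDt) = 14.87 m, giving peak height M/(n_e·A·√(4πDt)) = 0.400/(0.21 × 2.23 × 14.87) = 0.05744 kg/m³.
(x−vt)²/(4Dt) = (1.5416)²/(4 × 0.0229 × 768) = 0.03378; exp(−0.03378) = 0.9668.
C = 0.05744 × 0.9668 = 0.0555 kg/m³.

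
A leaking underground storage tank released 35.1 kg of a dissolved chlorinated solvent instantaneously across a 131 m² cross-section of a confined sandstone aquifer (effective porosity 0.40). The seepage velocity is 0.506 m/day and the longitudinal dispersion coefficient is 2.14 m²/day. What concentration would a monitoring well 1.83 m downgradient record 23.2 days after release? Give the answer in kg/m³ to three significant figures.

For an instantaneous plane source, C(x,t) = M/(n_e·A·√(4πDt)) · exp(−(x−vt)²/(4Dt)), with n_e·A the pore (flow) area.
Plume center vt = 0.506 × 23.2 = 11.7392 m, so the well at 1.83 m is 9.9092 m upgradient of the peak.
√(4πDt) = 24.98 m, giving peak height M/(n_e·A·√(4πDt)) = 35.1/(0.40 × 131 × 24.98) = 0.02682 kg/m³.
(x−vt)²/(4Dt) = (-9.9092)²/(4 × 2.14 × 23.2) = 0.4944; exp(−0.4944) = 0.6099.
C = 0.02682 × 0.6099 = 0.0164 kg/m³.

0.0164 kg/m³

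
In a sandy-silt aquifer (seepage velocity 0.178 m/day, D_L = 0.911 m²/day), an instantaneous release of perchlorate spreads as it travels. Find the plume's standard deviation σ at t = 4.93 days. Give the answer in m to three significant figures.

Dispersive spreading gives a Gaussian with σ² = 2Dt; advection only shifts the center.
σ = √(2 × 0.911 × 4.93) = 3.00 m.

3.00 m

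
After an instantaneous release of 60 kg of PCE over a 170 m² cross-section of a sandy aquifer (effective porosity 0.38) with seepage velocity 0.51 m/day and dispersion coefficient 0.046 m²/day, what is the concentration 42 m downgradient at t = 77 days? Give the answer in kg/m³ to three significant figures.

For an instantaneous plane source, C(x,t) = M/(n_e·A·√(4πDt)) · exp(−(x−vt)²/(4Dt)), with n_e·A the pore (flow) area.
Plume center vt = 0.51 × 77 = 39.27 m, so the well at 42 m is 2.73 m downgradient of the peak.
√(4πDt) = 6.672 m, giving peak height M/(n_e·A·√(4πDt)) = 60/(0.38 × 170 × 6.672) = 0.1392 kg/m³.
(x−vt)²/(4Dt) = (2.73)²/(4 × 0.046 × 77) = 0.5260; exp(−0.5260) = 0.5910.
C = 0.1392 × 0.5910 = 0.0823 kg/m³.

0.0823 kg/m³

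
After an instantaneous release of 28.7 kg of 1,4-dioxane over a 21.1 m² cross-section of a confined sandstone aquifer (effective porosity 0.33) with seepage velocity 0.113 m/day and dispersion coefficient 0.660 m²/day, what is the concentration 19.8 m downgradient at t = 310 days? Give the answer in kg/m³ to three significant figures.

0.0612 kg/m³

For an instantaneous plane source, C(x,t) = M/(n_e·A·√(4πDt)) · exp(−(x−vt)²/(4Dt)), with n_e·A the pore (flow) area.
Plume center vt = 0.113 × 310 = 35.03 m, so the well at 19.8 m is 15.23 m upgradient of the peak.
√(4πDt) = 50.71 m, giving peak height M/(n_e·A·√(4πDt)) = 28.7/(0.33 × 21.1 × 50.71) = 0.08128 kg/m³.
(x−vt)²/(4Dt) = (-15.23)²/(4 × 0.660 × 310) = 0.2834; exp(−0.2834) = 0.7532.
C = 0.08128 × 0.7532 = 0.0612 kg/m³.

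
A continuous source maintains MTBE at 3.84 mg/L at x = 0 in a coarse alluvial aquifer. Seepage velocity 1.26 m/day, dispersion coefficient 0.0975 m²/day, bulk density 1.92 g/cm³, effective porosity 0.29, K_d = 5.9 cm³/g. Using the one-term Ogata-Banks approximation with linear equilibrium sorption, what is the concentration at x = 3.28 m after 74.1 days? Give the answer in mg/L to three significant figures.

Retardation factor R = 1 + ρ_b·K_d/n = 1 + 1.92 × 5.9/0.29 = 40.06.
Sorption retards both mechanisms: v_R = v/R = 0.03145 m/day, D_R = D/R = 0.002434 m²/day.
v_R·t = 0.03145 × 74.1 = 2.330445 m; 2√(D_R t) = 0.8494 m; argument = (3.28 − 2.330445)/0.8494 = 1.118.
C = C₀ × ½·erfc(1.118) = 3.84 × 0.05693 = 0.219 mg/L.

0.219 mg/L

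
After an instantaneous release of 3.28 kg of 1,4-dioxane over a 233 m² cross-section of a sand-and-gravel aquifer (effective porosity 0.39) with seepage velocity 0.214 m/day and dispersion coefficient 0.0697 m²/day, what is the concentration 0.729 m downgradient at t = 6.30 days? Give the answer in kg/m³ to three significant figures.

0.0124 kg/m³

For an instantaneous plane source, C(x,t) = M/(n_e·A·√(4πDt)) · exp(−(x−vt)²/(4Dt)), with n_e·A the pore (flow) area.
Plume center vt = 0.214 × 6.30 = 1.3482 m, so the well at 0.729 m is 0.6192 m upgradient of the peak.
√(4πDt) = 2.349 m, giving peak height M/(n_e·A·√(4πDt)) = 3.28/(0.39 × 233 × 2.349) = 0.01537 kg/m³.
(x−vt)²/(4Dt) = (-0.6192)²/(4 × 0.0697 × 6.30) = 0.2183; exp(−0.2183) = 0.8039.
C = 0.01537 × 0.8039 = 0.0124 kg/m³.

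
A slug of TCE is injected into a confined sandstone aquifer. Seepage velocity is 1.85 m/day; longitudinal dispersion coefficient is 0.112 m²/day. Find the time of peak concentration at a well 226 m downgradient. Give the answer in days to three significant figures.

122 days

For the 1D instantaneous-source solution, setting ∂C/∂t = 0 at fixed x gives v²t² + 2Dt − x² = 0, so t = (√(D² + v²x²) − D)/v².
√(D² + v²x²) = √(0.112² + 1.85² × 226²) = 418.1; v² = 3.4225.
t = (418.1 − 0.112)/3.4225 = 122 days (vs. the pure-advection estimate x/v = 122 d).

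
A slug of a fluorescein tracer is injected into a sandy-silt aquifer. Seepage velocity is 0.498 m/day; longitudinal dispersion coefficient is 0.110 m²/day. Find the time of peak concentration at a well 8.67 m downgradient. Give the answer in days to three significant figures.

For the 1D instantaneous-source solution, setting ∂C/∂t = 0 at fixed x gives v²t² + 2Dt − x² = 0, so t = (√(D² + v²x²) − D)/v².
√(D² + v²x²) = √(0.110² + 0.498² × 8.67²) = 4.319; v² = 0.248004.
t = (4.319 − 0.110)/0.248004 = 17.0 days (vs. the pure-advection estimate x/v = 17.4 d).

17.0 days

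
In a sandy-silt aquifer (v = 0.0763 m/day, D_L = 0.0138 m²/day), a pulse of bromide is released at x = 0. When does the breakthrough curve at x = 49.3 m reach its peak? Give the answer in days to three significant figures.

644 days

For the 1D instantaneous-source solution, setting ∂C/∂t = 0 at fixed x gives v²t² + 2Dt − x² = 0, so t = (√(D² + v²x²) − D)/v².
√(D² + v²x²) = √(0.0138² + 0.0763² × 49.3²) = 3.762; v² = 0.00582169.
t = (3.762 − 0.0138)/0.00582169 = 644 days (vs. the pure-advection estimate x/v = 646 d).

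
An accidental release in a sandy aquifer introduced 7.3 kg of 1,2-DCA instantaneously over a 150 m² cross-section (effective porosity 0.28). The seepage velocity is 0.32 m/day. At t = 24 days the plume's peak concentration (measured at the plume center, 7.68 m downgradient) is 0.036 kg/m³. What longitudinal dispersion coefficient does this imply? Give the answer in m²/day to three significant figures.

0.0773 m²/day

At the plume center C_max = M/(n_e·A·√(4πDt)), so D = M²/(4πt·(n_e·A·C_max)²).
n_e·A·C_max = 0.28 × 150 × 0.036 = 1.512 kg/m.
D = 7.3²/(4π × 24 × 1.512²) = 0.0773 m²/day.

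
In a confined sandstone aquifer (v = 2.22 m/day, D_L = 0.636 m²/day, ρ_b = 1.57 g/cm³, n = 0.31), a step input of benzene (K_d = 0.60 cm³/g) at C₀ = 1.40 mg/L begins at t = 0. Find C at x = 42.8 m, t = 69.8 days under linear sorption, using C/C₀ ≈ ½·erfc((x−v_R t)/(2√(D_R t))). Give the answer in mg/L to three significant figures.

0.241 mg/L

Retardation factor R = 1 + ρ_b·K_d/n = 1 + 1.57 × 0.60/0.31 = 4.039.
Sorption retards both mechanisms: v_R = v/R = 0.5496 m/day, D_R = D/R = 0.1575 m²/day.
v_R·t = 0.5496 × 69.8 = 38.36208 m; 2√(D_R t) = 6.631 m; argument = (42.8 − 38.36208)/6.631 = 0.6693.
C = C₀ × ½·erfc(0.6693) = 1.40 × 0.1719 = 0.241 mg/L.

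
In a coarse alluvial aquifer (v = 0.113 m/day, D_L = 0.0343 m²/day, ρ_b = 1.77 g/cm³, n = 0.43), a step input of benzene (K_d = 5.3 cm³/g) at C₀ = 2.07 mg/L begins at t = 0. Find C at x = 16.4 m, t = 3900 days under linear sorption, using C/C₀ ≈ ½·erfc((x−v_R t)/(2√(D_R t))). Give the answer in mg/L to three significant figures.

Retardation factor R = 1 + ρ_b·K_d/n = 1 + 1.77 × 5.3/0.43 = 22.82.
Sorption retards both mechanisms: v_R = v/R = 0.004952 m/day, D_R = D/R = 0.001503 m²/day.
v_R·t = 0.004952 × 3900 = 19.3128 m; 2√(D_R t) = 4.842 m; argument = (16.4 − 19.3128)/4.842 = -0.6016.
C = C₀ × ½·erfc(-0.6016) = 2.07 × 0.8026 = 1.66 mg/L.

1.66 mg/L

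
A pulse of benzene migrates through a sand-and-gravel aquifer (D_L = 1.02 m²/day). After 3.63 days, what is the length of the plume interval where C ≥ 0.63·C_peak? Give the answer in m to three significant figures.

The plume is Gaussian with σ = √(2Dt) = √(2 × 1.02 × 3.63) = 2.721 m.
C/C_peak = exp(−Δx²/(2σ²)) = 0.63 ⇒ Δx = σ·√(−2 ln 0.63) = 2.721 × 0.9613 = 2.616 m.
Width = 2Δx = 5.23 m.

5.23 m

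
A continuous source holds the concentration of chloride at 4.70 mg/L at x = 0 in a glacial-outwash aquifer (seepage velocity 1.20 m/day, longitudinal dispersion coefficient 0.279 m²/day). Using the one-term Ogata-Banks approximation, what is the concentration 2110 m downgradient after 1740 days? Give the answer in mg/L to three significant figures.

1.13 mg/L

For a continuous step input, C/C₀ ≈ ½·erfc((x−vt)/(2√(Dt))).
vt = 1.20 × 1740 = 2088 m and 2√(Dt) = 2√(0.279 × 1740) = 44.07 m.
Argument (x−vt)/(2√(Dt)) = (2110 − 2088)/44.07 = 0.4992; ½·erfc(0.4992) = 0.2401.
C = 4.70 × 0.2401 = 1.13 mg/L.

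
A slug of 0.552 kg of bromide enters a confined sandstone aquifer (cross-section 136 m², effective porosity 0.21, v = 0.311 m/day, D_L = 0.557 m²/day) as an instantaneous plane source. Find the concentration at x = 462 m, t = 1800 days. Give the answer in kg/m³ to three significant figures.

For an instantaneous plane source, C(x,t) = M/(n_e·A·√(4πDt)) · exp(−(x−vt)²/(4Dt)), with n_e·A the pore (flow) area.
Plume center vt = 0.311 × 1800 = 559.8 m, so the well at 462 m is 97.8 m upgradient of the peak.
√(4πDt) = 112.2 m, giving peak height M/(n_e·A·√(4πDt)) = 0.552/(0.21 × 136 × 112.2) = 0.0001723 kg/m³.
(x−vt)²/(4Dt) = (-97.8)²/(4 × 0.557 × 1800) = 2.385; exp(−2.385) = 0.09209.
C = 0.0001723 × 0.09209 = 1.59e-05 kg/m³.

1.59e-05 kg/m³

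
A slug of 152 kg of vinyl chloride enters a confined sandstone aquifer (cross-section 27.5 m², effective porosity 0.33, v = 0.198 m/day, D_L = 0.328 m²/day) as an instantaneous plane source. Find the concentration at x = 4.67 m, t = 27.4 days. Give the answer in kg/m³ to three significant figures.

For an instantaneous plane source, C(x,t) = M/(n_e·A·√(4πDt)) · exp(−(x−vt)²/(4Dt)), with n_e·A the pore (flow) area.
Plume center vt = 0.198 × 27.4 = 5.4252 m, so the well at 4.67 m is 0.7552 m upgradient of the peak.
√(4πDt) = 10.63 m, giving peak height M/(n_e·A·√(4πDt)) = 152/(0.33 × 27.5 × 10.63) = 1.576 kg/m³.
(x−vt)²/(4Dt) = (-0.7552)²/(4 × 0.328 × 27.4) = 0.01586; exp(−0.01586) = 0.9843.
C = 1.576 × 0.9843 = 1.55 kg/m³.

1.55 kg/m³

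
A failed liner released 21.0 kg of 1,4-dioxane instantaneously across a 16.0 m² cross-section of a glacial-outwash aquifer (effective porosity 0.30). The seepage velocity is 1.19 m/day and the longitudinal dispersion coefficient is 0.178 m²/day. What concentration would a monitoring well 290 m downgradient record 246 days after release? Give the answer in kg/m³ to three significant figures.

0.179 kg/m³

For an instantaneous plane source, C(x,t) = M/(n_e·A·√(4πDt)) · exp(−(x−vt)²/(4Dt)), with n_e·A the pore (flow) area.
Plume center vt = 1.19 × 246 = 292.74 m, so the well at 290 m is 2.74 m upgradient of the peak.
√(4πDt) = 23.46 m, giving peak height M/(n_e·A·√(4πDt)) = 21.0/(0.30 × 16.0 × 23.46) = 0.1865 kg/m³.
(x−vt)²/(4Dt) = (-2.74)²/(4 × 0.178 × 246) = 0.04286; exp(−0.04286) = 0.9580.
C = 0.1865 × 0.9580 = 0.179 kg/m³.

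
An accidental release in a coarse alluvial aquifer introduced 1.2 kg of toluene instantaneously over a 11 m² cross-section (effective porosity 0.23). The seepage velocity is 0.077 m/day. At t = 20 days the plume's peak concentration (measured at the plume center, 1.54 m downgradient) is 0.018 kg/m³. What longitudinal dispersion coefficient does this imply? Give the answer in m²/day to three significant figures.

2.76 m²/day

At the plume center C_max = M/(n_e·A·√(4πDt)), so D = M²/(4πt·(n_e·A·C_max)²).
n_e·A·C_max = 0.23 × 11 × 0.018 = 0.04554 kg/m.
D = 1.2²/(4π × 20 × 0.04554²) = 2.76 m²/day.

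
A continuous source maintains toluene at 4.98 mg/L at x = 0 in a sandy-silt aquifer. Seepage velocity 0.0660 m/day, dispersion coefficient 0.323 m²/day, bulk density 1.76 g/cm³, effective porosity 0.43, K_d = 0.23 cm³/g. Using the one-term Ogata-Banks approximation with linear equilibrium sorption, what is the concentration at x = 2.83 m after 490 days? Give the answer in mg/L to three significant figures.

Retardation factor R = 1 + ρ_b·K_d/n = 1 + 1.76 × 0.23/0.43 = 1.941.
Sorption retards both mechanisms: v_R = v/R = 0.03400 m/day, D_R = D/R = 0.1664 m²/day.
v_R·t = 0.03400 × 490 = 16.66 m; 2√(D_R t) = 18.06 m; argument = (2.83 − 16.66)/18.06 = -0.7658.
C = C₀ × ½·erfc(-0.7658) = 4.98 × 0.8606 = 4.29 mg/L.

4.29 mg/L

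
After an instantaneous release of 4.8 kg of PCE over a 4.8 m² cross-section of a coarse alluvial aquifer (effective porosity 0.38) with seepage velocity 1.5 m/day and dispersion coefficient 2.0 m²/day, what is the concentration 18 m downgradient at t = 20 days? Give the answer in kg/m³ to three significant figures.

0.0477 kg/m³

For an instantaneous plane source, C(x,t) = M/(n_e·A·√(4πDt)) · exp(−(x−vt)²/(4Dt)), with n_e·A the pore (flow) area.
Plume center vt = 1.5 × 20 = 30 m, so the well at 18 m is 12 m upgradient of the peak.
√(4πDt) = 22.42 m, giving peak height M/(n_e·A·√(4πDt)) = 4.8/(0.38 × 4.8 × 22.42) = 0.1174 kg/m³.
(x−vt)²/(4Dt) = (-12)²/(4 × 2.0 × 20) = 0.9000; exp(−0.9000) = 0.4066.
C = 0.1174 × 0.4066 = 0.0477 kg/m³.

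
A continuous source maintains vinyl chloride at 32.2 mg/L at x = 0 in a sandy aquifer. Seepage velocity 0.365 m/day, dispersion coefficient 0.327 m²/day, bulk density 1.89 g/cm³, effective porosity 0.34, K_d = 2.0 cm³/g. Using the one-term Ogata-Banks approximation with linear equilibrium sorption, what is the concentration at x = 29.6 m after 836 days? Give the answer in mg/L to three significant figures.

Retardation factor R = 1 + ρ_b·K_d/n = 1 + 1.89 × 2.0/0.34 = 12.12.
Sorption retards both mechanisms: v_R = v/R = 0.03012 m/day, D_R = D/R = 0.02698 m²/day.
v_R·t = 0.03012 × 836 = 25.18032 m; 2√(D_R t) = 9.498 m; argument = (29.6 − 25.18032)/9.498 = 0.4653.
C = C₀ × ½·erfc(0.4653) = 32.2 × 0.2553 = 8.22 mg/L.

8.22 mg/L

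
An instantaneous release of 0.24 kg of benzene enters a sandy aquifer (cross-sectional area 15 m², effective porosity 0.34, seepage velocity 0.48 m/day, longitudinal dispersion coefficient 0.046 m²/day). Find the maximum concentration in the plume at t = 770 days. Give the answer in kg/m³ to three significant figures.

The peak of an instantaneous 1D plume sits at x = vt; there the Gaussian factor is 1 and C_max = M/(n_e·A·√(4πDt)), where n_e·A is the pore area the mass is dissolved in.
√(4πDt) = √(4π × 0.046 × 770) = 21.10 m, so C_max = 0.24/(0.34 × 15 × 21.10) = 0.00223 kg/m³.

0.00223 kg/m³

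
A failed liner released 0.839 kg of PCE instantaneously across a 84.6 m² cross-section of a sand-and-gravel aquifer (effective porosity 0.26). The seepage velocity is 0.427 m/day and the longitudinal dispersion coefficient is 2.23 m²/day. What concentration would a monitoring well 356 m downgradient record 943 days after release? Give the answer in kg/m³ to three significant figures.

For an instantaneous plane source, C(x,t) = M/(n_e·A·√(4πDt)) · exp(−(x−vt)²/(4Dt)), with n_e·A the pore (flow) area.
Plume center vt = 0.427 × 943 = 402.661 m, so the well at 356 m is 46.661 m upgradient of the peak.
√(4πDt) = 162.6 m, giving peak height M/(n_e·A·√(4πDt)) = 0.839/(0.26 × 84.6 × 162.6) = 0.0002346 kg/m³.
(x−vt)²/(4Dt) = (-46.661)²/(4 × 2.23 × 943) = 0.2588; exp(−0.2588) = 0.7720.
C = 0.0002346 × 0.7720 = 0.000181 kg/m³.

0.000181 kg/m³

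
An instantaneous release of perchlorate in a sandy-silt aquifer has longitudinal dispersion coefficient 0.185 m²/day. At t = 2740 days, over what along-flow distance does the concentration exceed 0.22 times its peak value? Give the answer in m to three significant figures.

111 m

The plume is Gaussian with σ = √(2Dt) = √(2 × 0.185 × 2740) = 31.84 m.
C/C_peak = exp(−Δx²/(2σ²)) = 0.22 ⇒ Δx = σ·√(−2 ln 0.22) = 31.84 × 1.740 = 55.40 m.
Width = 2Δx = 111 m.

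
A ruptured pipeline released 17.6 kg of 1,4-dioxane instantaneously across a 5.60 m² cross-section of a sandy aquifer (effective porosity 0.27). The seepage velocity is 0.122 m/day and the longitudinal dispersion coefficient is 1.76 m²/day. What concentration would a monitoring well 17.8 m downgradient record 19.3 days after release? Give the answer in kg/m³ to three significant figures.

For an instantaneous plane source, C(x,t) = M/(n_e·A·√(4πDt)) · exp(−(x−vt)²/(4Dt)), with n_e·A the pore (flow) area.
Plume center vt = 0.122 × 19.3 = 2.3546 m, so the well at 17.8 m is 15.4454 m downgradient of the peak.
√(4πDt) = 20.66 m, giving peak height M/(n_e·A·√(4πDt)) = 17.6/(0.27 × 5.60 × 20.66) = 0.5634 kg/m³.
(x−vt)²/(4Dt) = (15.4454)²/(4 × 1.76 × 19.3) = 1.756; exp(−1.756) = 0.1727.
C = 0.5634 × 0.1727 = 0.0973 kg/m³.

0.0973 kg/m³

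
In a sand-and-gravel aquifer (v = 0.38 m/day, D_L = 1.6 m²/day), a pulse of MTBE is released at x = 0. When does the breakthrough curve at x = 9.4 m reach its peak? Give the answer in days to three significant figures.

16.0 days

For the 1D instantaneous-source solution, setting ∂C/∂t = 0 at fixed x gives v²t² + 2Dt − x² = 0, so t = (√(D² + v²x²) − D)/v².
√(D² + v²x²) = √(1.6² + 0.38² × 9.4²) = 3.914; v² = 0.1444.
t = (3.914 − 1.6)/0.1444 = 16.0 days (vs. the pure-advection estimate x/v = 24.7 d).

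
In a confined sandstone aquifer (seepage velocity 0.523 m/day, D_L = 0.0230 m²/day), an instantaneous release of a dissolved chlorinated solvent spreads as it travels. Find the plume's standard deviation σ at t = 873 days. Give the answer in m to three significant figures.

Dispersive spreading gives a Gaussian with σ² = 2Dt; advection only shifts the center.
σ = √(2 × 0.0230 × 873) = 6.34 m.

6.34 m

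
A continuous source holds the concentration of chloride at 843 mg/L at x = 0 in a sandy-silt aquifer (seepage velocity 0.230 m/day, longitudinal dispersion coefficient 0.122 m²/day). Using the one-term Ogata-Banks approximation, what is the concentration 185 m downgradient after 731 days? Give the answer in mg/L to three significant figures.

For a continuous step input, C/C₀ ≈ ½·erfc((x−vt)/(2√(Dt))).
vt = 0.230 × 731 = 168.13 m and 2√(Dt) = 2√(0.122 × 731) = 18.89 m.
Argument (x−vt)/(2√(Dt)) = (185 − 168.13)/18.89 = 0.8931; ½·erfc(0.8931) = 0.1033.
C = 843 × 0.1033 = 87.1 mg/L.

87.1 mg/L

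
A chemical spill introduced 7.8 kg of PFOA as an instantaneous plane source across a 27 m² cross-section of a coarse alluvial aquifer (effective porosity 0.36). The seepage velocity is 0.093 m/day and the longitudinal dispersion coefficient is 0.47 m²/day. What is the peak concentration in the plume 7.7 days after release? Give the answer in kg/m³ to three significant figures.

0.119 kg/m³

The peak of an instantaneous 1D plume sits at x = vt; there the Gaussian factor is 1 and C_max = M/(n_e·A·√(4πDt)), where n_e·A is the pore area the mass is dissolved in.
√(4πDt) = √(4π × 0.47 × 7.7) = 6.744 m, so C_max = 7.8/(0.36 × 27 × 6.744) = 0.119 kg/m³.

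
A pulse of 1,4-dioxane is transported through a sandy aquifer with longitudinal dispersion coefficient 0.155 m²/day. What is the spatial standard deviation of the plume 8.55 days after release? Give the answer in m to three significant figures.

Dispersive spreading gives a Gaussian with σ² = 2Dt; advection only shifts the center.
σ = √(2 × 0.155 × 8.55) = 1.63 m.

1.63 m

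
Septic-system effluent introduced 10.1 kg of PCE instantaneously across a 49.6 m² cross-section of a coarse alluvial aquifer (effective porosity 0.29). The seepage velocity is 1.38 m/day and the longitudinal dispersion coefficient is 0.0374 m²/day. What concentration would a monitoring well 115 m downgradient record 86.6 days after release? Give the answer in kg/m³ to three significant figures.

0.0229 kg/m³

For an instantaneous plane source, C(x,t) = M/(n_e·A·√(4πDt)) · exp(−(x−vt)²/(4Dt)), with n_e·A the pore (flow) area.
Plume center vt = 1.38 × 86.6 = 119.508 m, so the well at 115 m is 4.508 m upgradient of the peak.
√(4πDt) = 6.380 m, giving peak height M/(n_e·A·√(4πDt)) = 10.1/(0.29 × 49.6 × 6.380) = 0.1101 kg/m³.
(x−vt)²/(4Dt) = (-4.508)²/(4 × 0.0374 × 86.6) = 1.569; exp(−1.569) = 0.2083.
C = 0.1101 × 0.2083 = 0.0229 kg/m³.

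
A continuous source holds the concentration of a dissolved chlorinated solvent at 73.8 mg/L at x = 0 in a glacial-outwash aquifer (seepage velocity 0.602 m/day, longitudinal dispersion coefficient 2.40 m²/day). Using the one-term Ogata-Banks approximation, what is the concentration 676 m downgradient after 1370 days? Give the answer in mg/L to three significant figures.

For a continuous step input, C/C₀ ≈ ½·erfc((x−vt)/(2√(Dt))).
vt = 0.602 × 1370 = 824.74 m and 2√(Dt) = 2√(2.40 × 1370) = 114.7 m.
Argument (x−vt)/(2√(Dt)) = (676 − 824.74)/114.7 = -1.297; ½·erfc(-1.297) = 0.9667.
C = 73.8 × 0.9667 = 71.3 mg/L.

71.3 mg/L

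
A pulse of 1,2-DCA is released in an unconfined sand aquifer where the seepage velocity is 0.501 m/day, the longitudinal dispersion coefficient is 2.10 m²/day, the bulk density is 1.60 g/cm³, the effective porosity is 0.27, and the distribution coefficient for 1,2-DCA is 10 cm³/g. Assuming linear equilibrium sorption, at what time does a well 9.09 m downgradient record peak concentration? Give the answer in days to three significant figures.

700 days

Retardation factor R = 1 + ρ_b·K_d/n = 1 + 1.60 × 10/0.27 = 60.26.
Sorption retards both mechanisms: v_R = v/R = 0.008314 m/day, D_R = D/R = 0.03485 m²/day.
Peak time from v_R²t² + 2D_R t − x² = 0: t = (√(D_R² + v_R²x²) − D_R)/v_R².
√(D_R² + v_R²x²) = √(0.03485² + 0.008314² × 9.09²) = 0.08322; v_R² = 6.912e-05.
t = (0.08322 − 0.03485)/6.912e-05 = 700 days.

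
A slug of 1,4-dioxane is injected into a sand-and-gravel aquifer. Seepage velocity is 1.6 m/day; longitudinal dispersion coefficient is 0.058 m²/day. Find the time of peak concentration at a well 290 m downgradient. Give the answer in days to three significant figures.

For the 1D instantaneous-source solution, setting ∂C/∂t = 0 at fixed x gives v²t² + 2Dt − x² = 0, so t = (√(D² + v²x²) − D)/v².
√(D² + v²x²) = √(0.058² + 1.6² × 290²) = 464.0; v² = 2.56.
t = (464.0 − 0.058)/2.56 = 181 days (vs. the pure-advection estimate x/v = 181 d).

181 days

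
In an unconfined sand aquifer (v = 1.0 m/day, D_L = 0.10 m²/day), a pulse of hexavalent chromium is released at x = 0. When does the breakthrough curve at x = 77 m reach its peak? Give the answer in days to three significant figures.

For the 1D instantaneous-source solution, setting ∂C/∂t = 0 at fixed x gives v²t² + 2Dt − x² = 0, so t = (√(D² + v²x²) − D)/v².
√(D² + v²x²) = √(0.10² + 1.0² × 77²) = 77.00; v² = 1.
t = (77.00 − 0.10)/1 = 76.9 days (vs. the pure-advection estimate x/v = 77.0 d).

76.9 days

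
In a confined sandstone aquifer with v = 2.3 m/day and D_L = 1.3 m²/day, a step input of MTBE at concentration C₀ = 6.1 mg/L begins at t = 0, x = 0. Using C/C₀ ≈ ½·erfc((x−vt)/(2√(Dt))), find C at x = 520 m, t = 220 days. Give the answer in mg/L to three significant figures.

1.70 mg/L

For a continuous step input, C/C₀ ≈ ½·erfc((x−vt)/(2√(Dt))).
vt = 2.3 × 220 = 506 m and 2√(Dt) = 2√(1.3 × 220) = 33.82 m.
Argument (x−vt)/(2√(Dt)) = (520 − 506)/33.82 = 0.4140; ½·erfc(0.4140) = 0.2791.
C = 6.1 × 0.2791 = 1.70 mg/L.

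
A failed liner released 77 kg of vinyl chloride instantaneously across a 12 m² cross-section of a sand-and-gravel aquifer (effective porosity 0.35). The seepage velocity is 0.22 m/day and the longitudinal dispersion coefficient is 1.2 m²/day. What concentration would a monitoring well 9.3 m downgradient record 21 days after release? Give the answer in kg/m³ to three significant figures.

0.829 kg/m³

For an instantaneous plane source, C(x,t) = M/(n_e·A·√(4πDt)) · exp(−(x−vt)²/(4Dt)), with n_e·A the pore (flow) area.
Plume center vt = 0.22 × 21 = 4.62 m, so the well at 9.3 m is 4.68 m downgradient of the peak.
√(4πDt) = 17.80 m, giving peak height M/(n_e·A·√(4πDt)) = 77/(0.35 × 12 × 17.80) = 1.030 kg/m³.
(x−vt)²/(4Dt) = (4.68)²/(4 × 1.2 × 21) = 0.2173; exp(−0.2173) = 0.8047.
C = 1.030 × 0.8047 = 0.829 kg/m³.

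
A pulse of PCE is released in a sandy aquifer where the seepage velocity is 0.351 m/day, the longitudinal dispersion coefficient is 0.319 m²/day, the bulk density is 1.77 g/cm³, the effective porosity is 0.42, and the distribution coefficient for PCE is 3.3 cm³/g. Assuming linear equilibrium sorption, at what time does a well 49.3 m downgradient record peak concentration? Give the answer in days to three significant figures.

2060 days

Retardation factor R = 1 + ρ_b·K_d/n = 1 + 1.77 × 3.3/0.42 = 14.91.
Sorption retards both mechanisms: v_R = v/R = 0.02354 m/day, D_R = D/R = 0.02140 m²/day.
Peak time from v_R²t² + 2D_R t − x² = 0: t = (√(D_R² + v_R²x²) − D_R)/v_R².
√(D_R² + v_R²x²) = √(0.02140² + 0.02354² × 49.3²) = 1.161; v_R² = 0.0005541.
t = (1.161 − 0.02140)/0.0005541 = 2060 days.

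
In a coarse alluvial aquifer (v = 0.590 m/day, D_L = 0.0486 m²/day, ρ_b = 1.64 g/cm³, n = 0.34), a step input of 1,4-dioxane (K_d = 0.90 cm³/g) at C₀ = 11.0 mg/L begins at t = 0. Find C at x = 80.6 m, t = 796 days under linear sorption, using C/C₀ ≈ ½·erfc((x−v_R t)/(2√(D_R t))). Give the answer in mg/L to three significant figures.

10.7 mg/L

Retardation factor R = 1 + ρ_b·K_d/n = 1 + 1.64 × 0.90/0.34 = 5.341.
Sorption retards both mechanisms: v_R = v/R = 0.1105 m/day, D_R = D/R = 0.009099 m²/day.
v_R·t = 0.1105 × 796 = 87.958 m; 2√(D_R t) = 5.382 m; argument = (80.6 − 87.958)/5.382 = -1.367.
C = C₀ × ½·erfc(-1.367) = 11.0 × 0.9734 = 10.7 mg/L.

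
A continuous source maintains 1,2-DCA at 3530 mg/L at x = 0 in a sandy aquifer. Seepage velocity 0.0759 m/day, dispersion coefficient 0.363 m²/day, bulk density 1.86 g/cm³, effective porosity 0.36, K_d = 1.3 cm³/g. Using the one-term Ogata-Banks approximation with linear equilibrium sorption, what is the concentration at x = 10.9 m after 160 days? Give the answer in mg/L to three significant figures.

Retardation factor R = 1 + ρ_b·K_d/n = 1 + 1.86 × 1.3/0.36 = 7.717.
Sorption retards both mechanisms: v_R = v/R = 0.009835 m/day, D_R = D/R = 0.04704 m²/day.
v_R·t = 0.009835 × 160 = 1.5736 m; 2√(D_R t) = 5.487 m; argument = (10.9 − 1.5736)/5.487 = 1.700.
C = C₀ × ½·erfc(1.700) = 3530 × 0.008105 = 28.6 mg/L.

28.6 mg/L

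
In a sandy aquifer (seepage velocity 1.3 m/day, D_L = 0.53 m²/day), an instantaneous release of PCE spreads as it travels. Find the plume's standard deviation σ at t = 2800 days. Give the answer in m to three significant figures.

Dispersive spreading gives a Gaussian with σ² = 2Dt; advection only shifts the center.
σ = √(2 × 0.53 × 2800) = 54.5 m.

54.5 m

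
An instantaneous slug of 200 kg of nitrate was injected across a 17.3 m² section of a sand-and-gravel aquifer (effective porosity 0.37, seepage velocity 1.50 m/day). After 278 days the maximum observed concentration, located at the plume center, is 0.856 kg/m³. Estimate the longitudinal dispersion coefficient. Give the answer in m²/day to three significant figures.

At the plume center C_max = M/(n_e·A·√(4πDt)), so D = M²/(4πt·(n_e·A·C_max)²).
n_e·A·C_max = 0.37 × 17.3 × 0.856 = 5.479 kg/m.
D = 200²/(4π × 278 × 5.479²) = 0.381 m²/day.

0.381 m²/day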